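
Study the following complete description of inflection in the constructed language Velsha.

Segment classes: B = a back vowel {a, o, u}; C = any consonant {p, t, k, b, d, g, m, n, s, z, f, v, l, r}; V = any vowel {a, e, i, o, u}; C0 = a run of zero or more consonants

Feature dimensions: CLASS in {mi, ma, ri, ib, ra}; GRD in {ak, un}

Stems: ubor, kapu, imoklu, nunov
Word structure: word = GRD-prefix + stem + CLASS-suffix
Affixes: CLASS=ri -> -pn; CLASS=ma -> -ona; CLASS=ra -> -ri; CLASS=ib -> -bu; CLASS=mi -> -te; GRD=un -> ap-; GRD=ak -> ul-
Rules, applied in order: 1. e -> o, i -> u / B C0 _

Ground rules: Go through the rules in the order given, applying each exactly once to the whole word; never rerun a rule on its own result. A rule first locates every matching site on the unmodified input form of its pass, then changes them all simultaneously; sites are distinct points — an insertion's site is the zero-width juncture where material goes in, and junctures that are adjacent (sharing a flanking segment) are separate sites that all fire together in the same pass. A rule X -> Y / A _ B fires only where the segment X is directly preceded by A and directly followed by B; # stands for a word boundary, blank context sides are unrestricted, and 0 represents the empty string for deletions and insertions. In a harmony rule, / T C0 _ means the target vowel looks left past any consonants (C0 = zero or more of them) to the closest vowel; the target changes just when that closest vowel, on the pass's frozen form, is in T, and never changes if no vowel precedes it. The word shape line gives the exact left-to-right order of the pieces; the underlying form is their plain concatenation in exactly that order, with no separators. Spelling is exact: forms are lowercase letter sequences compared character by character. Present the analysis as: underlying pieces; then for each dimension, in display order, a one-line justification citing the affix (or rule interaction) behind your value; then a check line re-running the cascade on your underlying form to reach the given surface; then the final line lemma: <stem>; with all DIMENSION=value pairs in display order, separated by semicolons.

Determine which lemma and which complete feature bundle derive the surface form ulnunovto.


underlying: ul-nunov-te
CLASS=mi - signalled by the affix -te
GRD=ak - signalled by the affix ul-
check: ulnunovte -> ulnunovto
lemma: nunov; CLASS=mi; GRD=ak


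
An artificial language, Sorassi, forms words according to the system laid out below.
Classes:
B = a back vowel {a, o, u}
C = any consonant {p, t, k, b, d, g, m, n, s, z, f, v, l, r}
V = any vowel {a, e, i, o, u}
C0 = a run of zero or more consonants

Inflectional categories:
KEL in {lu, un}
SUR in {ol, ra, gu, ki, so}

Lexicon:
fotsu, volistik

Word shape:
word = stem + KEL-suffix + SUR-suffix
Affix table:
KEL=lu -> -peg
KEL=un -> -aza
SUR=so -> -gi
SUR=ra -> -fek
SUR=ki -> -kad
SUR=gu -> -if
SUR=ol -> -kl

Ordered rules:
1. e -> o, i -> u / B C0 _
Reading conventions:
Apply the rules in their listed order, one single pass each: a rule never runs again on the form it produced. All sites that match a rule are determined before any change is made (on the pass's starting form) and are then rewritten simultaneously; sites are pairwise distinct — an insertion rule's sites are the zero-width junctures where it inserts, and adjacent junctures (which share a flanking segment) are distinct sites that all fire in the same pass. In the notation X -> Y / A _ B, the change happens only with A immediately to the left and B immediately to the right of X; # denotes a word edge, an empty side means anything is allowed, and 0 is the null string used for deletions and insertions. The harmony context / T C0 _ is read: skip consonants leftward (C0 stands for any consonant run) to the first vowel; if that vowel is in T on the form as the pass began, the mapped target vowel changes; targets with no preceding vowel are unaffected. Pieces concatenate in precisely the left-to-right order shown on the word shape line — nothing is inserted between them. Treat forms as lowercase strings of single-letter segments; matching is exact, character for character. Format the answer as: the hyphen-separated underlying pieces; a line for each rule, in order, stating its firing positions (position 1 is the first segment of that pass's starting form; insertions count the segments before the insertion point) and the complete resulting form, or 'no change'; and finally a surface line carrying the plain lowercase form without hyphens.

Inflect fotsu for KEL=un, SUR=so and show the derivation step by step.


underlying: fotsu-aza-gi
1. e -> o, i -> u / B C0 _: fires at position(s) 10: fotsuazagu
surface: fotsuazagu


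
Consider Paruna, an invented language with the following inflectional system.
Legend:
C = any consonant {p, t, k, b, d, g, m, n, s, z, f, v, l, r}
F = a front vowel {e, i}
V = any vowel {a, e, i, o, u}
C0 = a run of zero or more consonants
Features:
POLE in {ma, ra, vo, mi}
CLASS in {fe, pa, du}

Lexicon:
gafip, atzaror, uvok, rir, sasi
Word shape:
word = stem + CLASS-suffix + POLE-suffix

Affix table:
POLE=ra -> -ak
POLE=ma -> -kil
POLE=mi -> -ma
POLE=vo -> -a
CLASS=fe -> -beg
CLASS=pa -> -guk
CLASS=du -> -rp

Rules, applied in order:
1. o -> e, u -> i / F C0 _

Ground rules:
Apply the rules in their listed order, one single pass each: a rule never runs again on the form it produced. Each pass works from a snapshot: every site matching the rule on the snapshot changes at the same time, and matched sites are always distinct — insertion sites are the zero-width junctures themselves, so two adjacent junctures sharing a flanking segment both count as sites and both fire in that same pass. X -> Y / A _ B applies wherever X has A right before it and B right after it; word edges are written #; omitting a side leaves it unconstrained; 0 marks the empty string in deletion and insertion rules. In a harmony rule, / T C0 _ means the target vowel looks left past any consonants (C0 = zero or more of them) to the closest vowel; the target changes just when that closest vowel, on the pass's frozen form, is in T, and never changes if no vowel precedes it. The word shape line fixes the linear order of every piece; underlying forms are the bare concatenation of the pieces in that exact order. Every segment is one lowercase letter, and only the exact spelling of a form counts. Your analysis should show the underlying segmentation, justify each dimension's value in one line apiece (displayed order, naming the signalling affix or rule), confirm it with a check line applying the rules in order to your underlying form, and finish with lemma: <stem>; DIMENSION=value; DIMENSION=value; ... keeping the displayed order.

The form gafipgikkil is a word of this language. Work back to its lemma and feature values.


underlying: gafip-guk-kil
POLE=ma - signalled by the affix -kil
CLASS=pa - signalled by the affix -guk
check: gafipgukkil -> gafipgikkil
lemma: gafip; POLE=ma; CLASS=pa


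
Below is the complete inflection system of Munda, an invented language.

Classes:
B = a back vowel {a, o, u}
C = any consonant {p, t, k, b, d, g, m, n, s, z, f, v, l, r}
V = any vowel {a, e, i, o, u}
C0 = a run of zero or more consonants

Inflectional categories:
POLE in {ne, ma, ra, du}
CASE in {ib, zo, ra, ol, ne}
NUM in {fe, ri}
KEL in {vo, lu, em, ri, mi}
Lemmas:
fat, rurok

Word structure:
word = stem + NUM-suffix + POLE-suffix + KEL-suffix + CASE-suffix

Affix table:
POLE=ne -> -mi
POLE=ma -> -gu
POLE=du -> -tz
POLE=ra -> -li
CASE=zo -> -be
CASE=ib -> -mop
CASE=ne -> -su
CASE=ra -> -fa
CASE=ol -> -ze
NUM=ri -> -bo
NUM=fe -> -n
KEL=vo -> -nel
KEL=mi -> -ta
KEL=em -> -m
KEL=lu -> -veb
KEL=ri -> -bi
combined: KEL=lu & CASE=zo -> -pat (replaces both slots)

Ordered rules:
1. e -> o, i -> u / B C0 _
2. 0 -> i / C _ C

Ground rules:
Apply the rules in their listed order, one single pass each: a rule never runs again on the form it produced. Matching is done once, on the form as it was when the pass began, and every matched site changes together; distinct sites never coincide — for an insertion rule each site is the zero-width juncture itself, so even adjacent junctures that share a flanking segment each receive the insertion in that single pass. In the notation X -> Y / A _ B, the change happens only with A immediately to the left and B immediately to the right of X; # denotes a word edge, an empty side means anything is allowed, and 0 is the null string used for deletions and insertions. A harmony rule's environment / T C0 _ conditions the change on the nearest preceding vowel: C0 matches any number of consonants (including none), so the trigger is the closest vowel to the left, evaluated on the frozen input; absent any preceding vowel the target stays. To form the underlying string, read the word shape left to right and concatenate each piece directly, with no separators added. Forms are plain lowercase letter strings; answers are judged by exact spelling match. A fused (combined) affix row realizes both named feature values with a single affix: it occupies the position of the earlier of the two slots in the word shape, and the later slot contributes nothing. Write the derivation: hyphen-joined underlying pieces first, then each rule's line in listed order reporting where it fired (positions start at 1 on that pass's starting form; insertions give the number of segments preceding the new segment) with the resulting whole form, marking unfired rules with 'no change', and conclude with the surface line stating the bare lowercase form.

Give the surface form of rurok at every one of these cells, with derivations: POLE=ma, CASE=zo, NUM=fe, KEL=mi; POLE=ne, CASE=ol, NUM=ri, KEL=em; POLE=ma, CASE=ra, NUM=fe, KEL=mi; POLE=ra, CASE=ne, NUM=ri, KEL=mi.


cell POLE=ma, CASE=zo, NUM=fe, KEL=mi:
underlying: rurok-n-gu-ta-be
1. e -> o, i -> u / B C0 _: fires at position(s) 12: rurokngutabo
2. 0 -> i / C _ C: inserts after position(s) 5, 6: rurokinigutabo
surface: rurokinigutabo

cell POLE=ne, CASE=ol, NUM=ri, KEL=em:
underlying: rurok-bo-mi-m-ze
1. e -> o, i -> u / B C0 _: fires at position(s) 9: rurokbomumze
2. 0 -> i / C _ C: inserts after position(s) 5, 10: rurokibomumize
surface: rurokibomumize

cell POLE=ma, CASE=ra, NUM=fe, KEL=mi:
underlying: rurok-n-gu-ta-fa
1. e -> o, i -> u / B C0 _: no change
2. 0 -> i / C _ C: inserts after position(s) 5, 6: rurokinigutafa
surface: rurokinigutafa

cell POLE=ra, CASE=ne, NUM=ri, KEL=mi:
underlying: rurok-bo-li-ta-su
1. e -> o, i -> u / B C0 _: fires at position(s) 9: rurokbolutasu
2. 0 -> i / C _ C: inserts after position(s) 5: rurokibolutasu
surface: rurokibolutasu


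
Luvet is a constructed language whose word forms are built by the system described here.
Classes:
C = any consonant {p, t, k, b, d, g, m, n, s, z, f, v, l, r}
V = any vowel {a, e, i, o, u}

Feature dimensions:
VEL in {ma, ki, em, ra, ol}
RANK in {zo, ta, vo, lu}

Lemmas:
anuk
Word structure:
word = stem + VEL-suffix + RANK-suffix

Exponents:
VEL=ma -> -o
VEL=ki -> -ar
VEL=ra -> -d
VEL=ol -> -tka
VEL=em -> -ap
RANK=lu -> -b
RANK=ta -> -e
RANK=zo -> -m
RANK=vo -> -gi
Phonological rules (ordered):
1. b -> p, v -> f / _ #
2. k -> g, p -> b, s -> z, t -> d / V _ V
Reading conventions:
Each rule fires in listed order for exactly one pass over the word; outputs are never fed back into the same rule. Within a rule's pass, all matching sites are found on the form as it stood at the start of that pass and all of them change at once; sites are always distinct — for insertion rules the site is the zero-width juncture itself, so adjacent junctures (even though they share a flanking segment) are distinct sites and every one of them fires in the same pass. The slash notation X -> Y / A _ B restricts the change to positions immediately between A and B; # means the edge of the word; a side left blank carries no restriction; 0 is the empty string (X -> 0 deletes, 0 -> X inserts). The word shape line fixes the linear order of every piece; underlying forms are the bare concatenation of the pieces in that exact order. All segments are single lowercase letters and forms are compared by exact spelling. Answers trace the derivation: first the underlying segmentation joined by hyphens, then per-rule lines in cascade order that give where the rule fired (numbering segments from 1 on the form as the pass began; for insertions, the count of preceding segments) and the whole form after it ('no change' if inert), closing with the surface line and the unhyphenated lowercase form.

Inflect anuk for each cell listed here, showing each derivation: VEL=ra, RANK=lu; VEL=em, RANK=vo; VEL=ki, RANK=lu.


cell VEL=ra, RANK=lu:
underlying: anuk-d-b
1. b -> p, v -> f / _ #: fires at position(s) 6: anukdp
2. k -> g, p -> b, s -> z, t -> d / V _ V: no change
surface: anukdp

cell VEL=em, RANK=vo:
underlying: anuk-ap-gi
1. b -> p, v -> f / _ #: no change
2. k -> g, p -> b, s -> z, t -> d / V _ V: fires at position(s) 4: anugapgi
surface: anugapgi

cell VEL=ki, RANK=lu:
underlying: anuk-ar-b
1. b -> p, v -> f / _ #: fires at position(s) 7: anukarp
2. k -> g, p -> b, s -> z, t -> d / V _ V: fires at position(s) 4: anugarp
surface: anugarp


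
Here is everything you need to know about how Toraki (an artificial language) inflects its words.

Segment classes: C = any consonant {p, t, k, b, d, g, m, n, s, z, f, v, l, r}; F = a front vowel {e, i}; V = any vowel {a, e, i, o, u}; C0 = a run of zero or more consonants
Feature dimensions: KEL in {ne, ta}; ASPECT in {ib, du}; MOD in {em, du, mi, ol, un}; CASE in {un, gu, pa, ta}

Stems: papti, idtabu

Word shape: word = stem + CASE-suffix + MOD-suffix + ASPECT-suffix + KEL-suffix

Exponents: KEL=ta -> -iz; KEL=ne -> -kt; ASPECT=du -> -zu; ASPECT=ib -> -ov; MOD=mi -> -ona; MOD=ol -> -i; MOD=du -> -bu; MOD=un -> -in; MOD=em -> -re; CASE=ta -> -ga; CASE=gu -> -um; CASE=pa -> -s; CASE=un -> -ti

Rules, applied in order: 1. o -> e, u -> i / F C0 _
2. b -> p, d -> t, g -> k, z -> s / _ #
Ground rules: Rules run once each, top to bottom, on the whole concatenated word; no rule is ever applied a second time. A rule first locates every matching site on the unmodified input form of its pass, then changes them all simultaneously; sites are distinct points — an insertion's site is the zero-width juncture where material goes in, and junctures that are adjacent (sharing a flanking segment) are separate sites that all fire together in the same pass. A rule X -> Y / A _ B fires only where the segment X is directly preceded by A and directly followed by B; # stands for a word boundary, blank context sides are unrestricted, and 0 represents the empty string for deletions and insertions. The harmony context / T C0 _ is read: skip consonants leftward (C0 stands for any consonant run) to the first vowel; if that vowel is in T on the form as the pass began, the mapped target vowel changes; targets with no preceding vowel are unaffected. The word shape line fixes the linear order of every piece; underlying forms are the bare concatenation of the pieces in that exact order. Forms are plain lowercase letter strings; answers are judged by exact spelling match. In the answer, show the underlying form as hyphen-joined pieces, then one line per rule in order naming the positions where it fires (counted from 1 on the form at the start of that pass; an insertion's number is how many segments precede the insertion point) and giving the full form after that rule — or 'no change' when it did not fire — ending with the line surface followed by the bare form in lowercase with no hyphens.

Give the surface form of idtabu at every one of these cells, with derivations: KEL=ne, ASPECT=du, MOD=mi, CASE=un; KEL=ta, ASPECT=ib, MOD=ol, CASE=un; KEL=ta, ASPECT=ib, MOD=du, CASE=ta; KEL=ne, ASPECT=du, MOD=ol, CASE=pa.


cell KEL=ne, ASPECT=du, MOD=mi, CASE=un:
underlying: idtabu-ti-ona-zu-kt
1. o -> e, u -> i / F C0 _: fires at position(s) 9: idtabutienazukt
2. b -> p, d -> t, g -> k, z -> s / _ #: no change
surface: idtabutienazukt

cell KEL=ta, ASPECT=ib, MOD=ol, CASE=un:
underlying: idtabu-ti-i-ov-iz
1. o -> e, u -> i / F C0 _: fires at position(s) 10: idtabutiieviz
2. b -> p, d -> t, g -> k, z -> s / _ #: fires at position(s) 13: idtabutiievis
surface: idtabutiievis

cell KEL=ta, ASPECT=ib, MOD=du, CASE=ta:
underlying: idtabu-ga-bu-ov-iz
1. o -> e, u -> i / F C0 _: no change
2. b -> p, d -> t, g -> k, z -> s / _ #: fires at position(s) 14: idtabugabuovis
surface: idtabugabuovis

cell KEL=ne, ASPECT=du, MOD=ol, CASE=pa:
underlying: idtabu-s-i-zu-kt
1. o -> e, u -> i / F C0 _: fires at position(s) 10: idtabusizikt
2. b -> p, d -> t, g -> k, z -> s / _ #: no change
surface: idtabusizikt


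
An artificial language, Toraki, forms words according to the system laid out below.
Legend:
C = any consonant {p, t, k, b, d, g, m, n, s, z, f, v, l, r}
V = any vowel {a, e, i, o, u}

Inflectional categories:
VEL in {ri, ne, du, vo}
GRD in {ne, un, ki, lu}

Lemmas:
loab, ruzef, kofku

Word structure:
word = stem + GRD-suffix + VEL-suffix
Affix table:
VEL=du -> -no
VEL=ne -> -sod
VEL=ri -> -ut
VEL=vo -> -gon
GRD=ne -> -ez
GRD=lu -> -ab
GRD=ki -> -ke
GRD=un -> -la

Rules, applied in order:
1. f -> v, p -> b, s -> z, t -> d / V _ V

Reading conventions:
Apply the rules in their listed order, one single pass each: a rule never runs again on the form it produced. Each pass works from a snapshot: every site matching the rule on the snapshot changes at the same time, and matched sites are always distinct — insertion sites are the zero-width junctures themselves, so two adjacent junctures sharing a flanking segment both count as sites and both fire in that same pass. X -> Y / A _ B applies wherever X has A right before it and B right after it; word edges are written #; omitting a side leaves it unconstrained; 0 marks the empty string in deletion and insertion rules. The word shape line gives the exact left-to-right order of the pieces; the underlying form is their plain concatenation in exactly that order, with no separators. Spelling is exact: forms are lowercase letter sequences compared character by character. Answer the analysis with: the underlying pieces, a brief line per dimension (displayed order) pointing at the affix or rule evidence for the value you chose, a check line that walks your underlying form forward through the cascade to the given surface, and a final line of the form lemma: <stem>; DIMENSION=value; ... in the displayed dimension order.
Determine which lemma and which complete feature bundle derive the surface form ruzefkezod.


underlying: ruzef-ke-sod
VEL=ne - signalled by the affix -sod
GRD=ki - signalled by the affix -ke
check: ruzefkesod -> ruzefkezod
lemma: ruzef; VEL=ne; GRD=ki


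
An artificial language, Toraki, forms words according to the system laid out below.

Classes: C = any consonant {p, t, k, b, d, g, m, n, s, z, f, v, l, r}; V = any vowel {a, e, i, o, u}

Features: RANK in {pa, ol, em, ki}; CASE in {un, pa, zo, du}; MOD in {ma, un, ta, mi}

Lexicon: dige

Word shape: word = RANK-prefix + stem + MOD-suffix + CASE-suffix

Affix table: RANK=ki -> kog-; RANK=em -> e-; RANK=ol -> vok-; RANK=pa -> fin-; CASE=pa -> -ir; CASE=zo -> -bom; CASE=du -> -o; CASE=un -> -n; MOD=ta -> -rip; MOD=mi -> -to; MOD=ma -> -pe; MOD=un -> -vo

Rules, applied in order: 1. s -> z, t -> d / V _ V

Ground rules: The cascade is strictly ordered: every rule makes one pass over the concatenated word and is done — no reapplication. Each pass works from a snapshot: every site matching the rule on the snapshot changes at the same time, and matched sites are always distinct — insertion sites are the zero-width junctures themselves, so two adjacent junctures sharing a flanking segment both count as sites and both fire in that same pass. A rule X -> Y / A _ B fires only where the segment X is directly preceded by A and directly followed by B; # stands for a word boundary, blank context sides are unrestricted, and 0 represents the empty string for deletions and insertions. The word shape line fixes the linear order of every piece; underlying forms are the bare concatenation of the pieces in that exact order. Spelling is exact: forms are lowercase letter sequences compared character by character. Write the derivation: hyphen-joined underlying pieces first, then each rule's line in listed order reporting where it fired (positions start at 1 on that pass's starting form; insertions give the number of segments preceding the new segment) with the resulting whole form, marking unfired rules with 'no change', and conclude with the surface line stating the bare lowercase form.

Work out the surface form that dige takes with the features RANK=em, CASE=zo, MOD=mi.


underlying: e-dige-to-bom
1. s -> z, t -> d / V _ V: fires at position(s) 6: edigedobom
surface: edigedobom


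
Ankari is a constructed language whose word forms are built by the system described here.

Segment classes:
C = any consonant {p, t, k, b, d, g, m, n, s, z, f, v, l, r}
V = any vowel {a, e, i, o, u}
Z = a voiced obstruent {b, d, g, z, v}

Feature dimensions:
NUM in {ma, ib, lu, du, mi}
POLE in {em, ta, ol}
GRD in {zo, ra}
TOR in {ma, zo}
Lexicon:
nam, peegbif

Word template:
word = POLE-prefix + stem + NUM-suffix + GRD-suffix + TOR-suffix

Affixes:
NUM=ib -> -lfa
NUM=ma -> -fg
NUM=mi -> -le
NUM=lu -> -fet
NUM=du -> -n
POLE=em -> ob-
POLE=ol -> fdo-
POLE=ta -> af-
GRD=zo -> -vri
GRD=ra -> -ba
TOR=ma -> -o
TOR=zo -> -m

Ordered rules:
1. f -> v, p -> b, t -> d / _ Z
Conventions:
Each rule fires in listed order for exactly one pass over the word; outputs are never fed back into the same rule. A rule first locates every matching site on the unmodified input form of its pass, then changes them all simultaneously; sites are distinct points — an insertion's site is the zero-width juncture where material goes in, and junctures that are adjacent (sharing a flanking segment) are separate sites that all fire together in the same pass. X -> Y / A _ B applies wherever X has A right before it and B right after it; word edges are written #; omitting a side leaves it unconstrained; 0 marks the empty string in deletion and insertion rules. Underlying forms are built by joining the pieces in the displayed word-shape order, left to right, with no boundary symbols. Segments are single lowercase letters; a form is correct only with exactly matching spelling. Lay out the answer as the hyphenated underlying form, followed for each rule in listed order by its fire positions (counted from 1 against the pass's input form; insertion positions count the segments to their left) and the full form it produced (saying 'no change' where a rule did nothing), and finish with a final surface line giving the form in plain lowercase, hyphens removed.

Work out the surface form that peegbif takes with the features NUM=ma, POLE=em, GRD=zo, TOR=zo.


underlying: ob-peegbif-fg-vri-m
1. f -> v, p -> b, t -> d / _ Z: fires at position(s) 10: obpeegbifvgvrim
surface: obpeegbifvgvrim


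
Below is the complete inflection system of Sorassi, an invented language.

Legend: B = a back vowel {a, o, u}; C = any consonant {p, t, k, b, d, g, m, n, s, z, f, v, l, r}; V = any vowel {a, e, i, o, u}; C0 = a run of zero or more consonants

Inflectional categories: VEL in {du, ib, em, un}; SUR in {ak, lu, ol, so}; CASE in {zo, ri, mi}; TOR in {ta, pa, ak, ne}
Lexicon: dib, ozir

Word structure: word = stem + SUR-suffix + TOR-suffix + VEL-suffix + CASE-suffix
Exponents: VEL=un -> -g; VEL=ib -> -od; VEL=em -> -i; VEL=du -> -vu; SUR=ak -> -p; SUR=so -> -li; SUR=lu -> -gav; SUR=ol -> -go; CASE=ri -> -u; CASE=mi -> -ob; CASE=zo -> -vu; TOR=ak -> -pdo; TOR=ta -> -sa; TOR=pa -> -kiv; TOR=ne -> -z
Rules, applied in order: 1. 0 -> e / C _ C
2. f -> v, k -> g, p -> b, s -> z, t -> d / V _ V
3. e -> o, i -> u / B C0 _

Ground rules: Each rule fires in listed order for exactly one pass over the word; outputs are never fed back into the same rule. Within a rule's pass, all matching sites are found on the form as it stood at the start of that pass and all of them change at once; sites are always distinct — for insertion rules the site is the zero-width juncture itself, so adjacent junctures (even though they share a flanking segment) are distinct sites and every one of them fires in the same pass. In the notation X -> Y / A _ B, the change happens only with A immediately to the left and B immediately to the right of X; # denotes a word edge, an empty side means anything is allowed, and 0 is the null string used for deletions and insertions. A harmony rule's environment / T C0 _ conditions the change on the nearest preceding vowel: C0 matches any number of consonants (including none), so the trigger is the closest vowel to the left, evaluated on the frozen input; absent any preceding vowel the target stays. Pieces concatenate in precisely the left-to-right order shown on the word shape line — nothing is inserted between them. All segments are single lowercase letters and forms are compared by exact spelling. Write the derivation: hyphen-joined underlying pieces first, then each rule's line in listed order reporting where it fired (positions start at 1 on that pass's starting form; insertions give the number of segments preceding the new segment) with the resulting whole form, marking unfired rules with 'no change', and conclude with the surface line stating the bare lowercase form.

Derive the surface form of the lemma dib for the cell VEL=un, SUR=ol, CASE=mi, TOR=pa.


underlying: dib-go-kiv-g-ob
1. 0 -> e / C _ C: inserts after position(s) 3, 8: dibegokivegob
2. f -> v, k -> g, p -> b, s -> z, t -> d / V _ V: fires at position(s) 7: dibegogivegob
3. e -> o, i -> u / B C0 _: fires at position(s) 8: dibegoguvegob
surface: dibegoguvegob


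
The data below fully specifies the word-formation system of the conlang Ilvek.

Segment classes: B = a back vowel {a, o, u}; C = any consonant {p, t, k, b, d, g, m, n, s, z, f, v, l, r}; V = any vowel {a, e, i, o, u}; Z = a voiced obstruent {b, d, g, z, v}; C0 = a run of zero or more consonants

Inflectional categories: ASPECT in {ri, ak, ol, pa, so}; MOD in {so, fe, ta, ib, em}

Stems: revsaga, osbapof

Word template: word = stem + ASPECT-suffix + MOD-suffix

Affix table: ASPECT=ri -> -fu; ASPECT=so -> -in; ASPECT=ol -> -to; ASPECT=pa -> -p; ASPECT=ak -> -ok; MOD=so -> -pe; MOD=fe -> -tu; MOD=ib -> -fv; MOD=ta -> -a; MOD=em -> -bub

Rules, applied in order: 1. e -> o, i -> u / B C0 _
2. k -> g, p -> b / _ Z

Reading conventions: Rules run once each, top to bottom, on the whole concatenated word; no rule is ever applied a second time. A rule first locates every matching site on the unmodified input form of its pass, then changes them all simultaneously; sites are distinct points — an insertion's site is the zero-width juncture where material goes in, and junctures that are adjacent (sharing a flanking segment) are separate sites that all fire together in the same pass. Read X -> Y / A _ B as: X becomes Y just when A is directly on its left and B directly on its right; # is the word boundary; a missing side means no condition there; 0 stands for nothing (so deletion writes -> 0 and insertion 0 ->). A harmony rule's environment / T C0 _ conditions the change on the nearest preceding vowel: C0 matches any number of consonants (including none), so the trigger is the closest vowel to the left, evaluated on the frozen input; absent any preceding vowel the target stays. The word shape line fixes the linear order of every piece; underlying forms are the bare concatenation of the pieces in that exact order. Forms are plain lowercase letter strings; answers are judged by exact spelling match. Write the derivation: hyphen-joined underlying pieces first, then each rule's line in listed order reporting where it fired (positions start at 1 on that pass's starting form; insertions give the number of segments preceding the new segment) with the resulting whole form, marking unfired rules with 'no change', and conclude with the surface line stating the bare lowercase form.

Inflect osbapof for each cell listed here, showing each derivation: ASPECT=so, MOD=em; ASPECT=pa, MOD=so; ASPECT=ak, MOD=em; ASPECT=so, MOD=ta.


cell ASPECT=so, MOD=em:
underlying: osbapof-in-bub
1. e -> o, i -> u / B C0 _: fires at position(s) 8: osbapofunbub
2. k -> g, p -> b / _ Z: no change
surface: osbapofunbub

cell ASPECT=pa, MOD=so:
underlying: osbapof-p-pe
1. e -> o, i -> u / B C0 _: fires at position(s) 10: osbapofppo
2. k -> g, p -> b / _ Z: no change
surface: osbapofppo

cell ASPECT=ak, MOD=em:
underlying: osbapof-ok-bub
1. e -> o, i -> u / B C0 _: no change
2. k -> g, p -> b / _ Z: fires at position(s) 9: osbapofogbub
surface: osbapofogbub

cell ASPECT=so, MOD=ta:
underlying: osbapof-in-a
1. e -> o, i -> u / B C0 _: fires at position(s) 8: osbapofuna
2. k -> g, p -> b / _ Z: no change
surface: osbapofuna


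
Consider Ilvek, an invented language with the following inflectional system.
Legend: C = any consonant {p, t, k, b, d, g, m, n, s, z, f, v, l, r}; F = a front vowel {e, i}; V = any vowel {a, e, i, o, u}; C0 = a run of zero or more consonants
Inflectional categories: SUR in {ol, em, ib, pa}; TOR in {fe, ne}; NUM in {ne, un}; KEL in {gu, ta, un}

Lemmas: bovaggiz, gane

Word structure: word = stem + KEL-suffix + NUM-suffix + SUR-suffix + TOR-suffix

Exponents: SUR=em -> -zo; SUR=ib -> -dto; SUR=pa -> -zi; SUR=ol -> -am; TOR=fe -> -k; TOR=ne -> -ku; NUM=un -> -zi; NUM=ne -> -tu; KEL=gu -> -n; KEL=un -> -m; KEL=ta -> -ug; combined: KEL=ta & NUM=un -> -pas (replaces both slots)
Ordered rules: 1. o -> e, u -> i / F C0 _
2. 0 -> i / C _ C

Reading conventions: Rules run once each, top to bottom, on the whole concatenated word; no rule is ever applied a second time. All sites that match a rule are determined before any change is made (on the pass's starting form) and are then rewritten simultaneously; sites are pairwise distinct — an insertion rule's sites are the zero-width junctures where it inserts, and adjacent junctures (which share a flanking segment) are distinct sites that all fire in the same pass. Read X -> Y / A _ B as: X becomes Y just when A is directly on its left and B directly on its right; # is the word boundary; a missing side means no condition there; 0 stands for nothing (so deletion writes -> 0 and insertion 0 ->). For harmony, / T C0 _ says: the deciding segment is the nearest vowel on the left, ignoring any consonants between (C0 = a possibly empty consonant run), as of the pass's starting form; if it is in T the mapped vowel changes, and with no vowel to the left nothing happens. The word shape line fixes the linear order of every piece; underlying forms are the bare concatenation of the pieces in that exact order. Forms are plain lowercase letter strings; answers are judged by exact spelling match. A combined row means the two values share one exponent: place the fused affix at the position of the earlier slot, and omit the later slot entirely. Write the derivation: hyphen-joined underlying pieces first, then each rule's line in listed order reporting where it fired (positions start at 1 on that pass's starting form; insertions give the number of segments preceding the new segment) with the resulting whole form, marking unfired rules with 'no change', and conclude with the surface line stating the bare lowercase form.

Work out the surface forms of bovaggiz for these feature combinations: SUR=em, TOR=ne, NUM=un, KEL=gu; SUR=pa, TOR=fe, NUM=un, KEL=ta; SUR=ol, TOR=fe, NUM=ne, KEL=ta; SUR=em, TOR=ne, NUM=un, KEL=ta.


cell SUR=em, TOR=ne, NUM=un, KEL=gu:
underlying: bovaggiz-n-zi-zo-ku
1. o -> e, u -> i / F C0 _: fires at position(s) 13: bovaggiznzizeku
2. 0 -> i / C _ C: inserts after position(s) 5, 8, 9: bovagigizinizizeku
surface: bovagigizinizizeku

cell SUR=pa, TOR=fe, NUM=un, KEL=ta:
underlying: bovaggiz-pas-zi-k
1. o -> e, u -> i / F C0 _: no change
2. 0 -> i / C _ C: inserts after position(s) 5, 8, 11: bovagigizipasizik
surface: bovagigizipasizik

cell SUR=ol, TOR=fe, NUM=ne, KEL=ta:
underlying: bovaggiz-ug-tu-am-k
1. o -> e, u -> i / F C0 _: fires at position(s) 9: bovaggizigtuamk
2. 0 -> i / C _ C: inserts after position(s) 5, 10, 14: bovagigizigituamik
surface: bovagigizigituamik

cell SUR=em, TOR=ne, NUM=un, KEL=ta:
underlying: bovaggiz-pas-zo-ku
1. o -> e, u -> i / F C0 _: no change
2. 0 -> i / C _ C: inserts after position(s) 5, 8, 11: bovagigizipasizoku
surface: bovagigizipasizoku


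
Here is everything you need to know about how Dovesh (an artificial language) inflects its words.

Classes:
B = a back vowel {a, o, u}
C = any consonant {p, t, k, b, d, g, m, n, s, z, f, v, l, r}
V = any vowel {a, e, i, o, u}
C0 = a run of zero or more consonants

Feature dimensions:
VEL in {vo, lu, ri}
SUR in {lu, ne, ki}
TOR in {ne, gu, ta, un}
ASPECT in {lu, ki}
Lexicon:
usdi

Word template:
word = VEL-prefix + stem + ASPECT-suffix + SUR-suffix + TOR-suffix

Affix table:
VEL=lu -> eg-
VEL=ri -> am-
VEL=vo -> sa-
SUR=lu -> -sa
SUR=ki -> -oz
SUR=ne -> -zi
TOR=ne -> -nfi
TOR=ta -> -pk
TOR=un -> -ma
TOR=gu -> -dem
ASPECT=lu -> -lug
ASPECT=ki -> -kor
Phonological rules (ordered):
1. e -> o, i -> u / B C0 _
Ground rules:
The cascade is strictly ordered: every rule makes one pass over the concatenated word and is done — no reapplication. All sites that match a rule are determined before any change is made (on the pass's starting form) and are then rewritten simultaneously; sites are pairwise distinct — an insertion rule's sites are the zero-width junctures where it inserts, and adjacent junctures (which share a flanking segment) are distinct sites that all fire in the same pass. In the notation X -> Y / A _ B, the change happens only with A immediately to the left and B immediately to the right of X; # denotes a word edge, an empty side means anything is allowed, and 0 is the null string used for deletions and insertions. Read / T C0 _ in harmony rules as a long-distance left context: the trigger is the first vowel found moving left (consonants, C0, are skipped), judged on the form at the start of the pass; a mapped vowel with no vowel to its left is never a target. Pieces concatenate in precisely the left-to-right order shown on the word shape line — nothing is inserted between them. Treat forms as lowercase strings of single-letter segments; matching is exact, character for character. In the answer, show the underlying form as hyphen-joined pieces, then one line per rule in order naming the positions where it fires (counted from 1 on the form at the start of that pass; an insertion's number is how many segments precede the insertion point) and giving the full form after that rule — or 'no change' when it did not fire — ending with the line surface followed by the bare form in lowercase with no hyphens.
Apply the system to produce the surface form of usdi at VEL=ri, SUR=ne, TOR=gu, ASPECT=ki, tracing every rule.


underlying: am-usdi-kor-zi-dem
1. e -> o, i -> u / B C0 _: fires at position(s) 6, 11: amusdukorzudem
surface: amusdukorzudem


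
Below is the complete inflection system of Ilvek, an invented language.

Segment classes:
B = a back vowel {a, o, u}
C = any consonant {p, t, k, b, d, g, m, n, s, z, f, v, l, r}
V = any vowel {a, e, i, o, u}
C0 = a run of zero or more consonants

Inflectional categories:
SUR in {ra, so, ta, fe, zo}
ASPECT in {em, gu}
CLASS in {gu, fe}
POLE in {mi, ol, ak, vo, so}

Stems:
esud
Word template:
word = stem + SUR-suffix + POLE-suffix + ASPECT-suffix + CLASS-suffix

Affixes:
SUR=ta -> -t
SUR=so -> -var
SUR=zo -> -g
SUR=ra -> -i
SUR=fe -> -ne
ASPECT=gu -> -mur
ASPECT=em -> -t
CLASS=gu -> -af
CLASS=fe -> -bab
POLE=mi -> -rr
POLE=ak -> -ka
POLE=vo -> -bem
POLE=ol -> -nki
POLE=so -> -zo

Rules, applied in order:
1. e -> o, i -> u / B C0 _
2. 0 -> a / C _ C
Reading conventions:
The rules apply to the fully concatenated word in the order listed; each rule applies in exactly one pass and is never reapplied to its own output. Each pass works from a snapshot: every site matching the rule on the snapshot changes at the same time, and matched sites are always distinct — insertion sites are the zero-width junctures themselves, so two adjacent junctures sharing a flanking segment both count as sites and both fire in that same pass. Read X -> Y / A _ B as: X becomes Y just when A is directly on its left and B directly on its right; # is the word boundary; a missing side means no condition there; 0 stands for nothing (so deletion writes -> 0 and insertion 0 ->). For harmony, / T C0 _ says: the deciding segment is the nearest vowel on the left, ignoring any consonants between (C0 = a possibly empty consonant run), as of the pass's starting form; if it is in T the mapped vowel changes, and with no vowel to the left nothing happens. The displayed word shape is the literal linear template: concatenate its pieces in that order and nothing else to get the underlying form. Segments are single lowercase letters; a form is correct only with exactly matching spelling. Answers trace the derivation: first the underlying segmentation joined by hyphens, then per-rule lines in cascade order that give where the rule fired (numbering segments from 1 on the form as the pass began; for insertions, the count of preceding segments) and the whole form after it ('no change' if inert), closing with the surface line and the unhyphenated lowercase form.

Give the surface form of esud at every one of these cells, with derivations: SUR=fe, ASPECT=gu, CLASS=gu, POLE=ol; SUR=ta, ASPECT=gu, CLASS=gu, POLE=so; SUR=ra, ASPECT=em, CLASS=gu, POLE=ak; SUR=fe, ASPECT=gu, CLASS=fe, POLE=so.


cell SUR=fe, ASPECT=gu, CLASS=gu, POLE=ol:
underlying: esud-ne-nki-mur-af
1. e -> o, i -> u / B C0 _: fires at position(s) 6: esudnonkimuraf
2. 0 -> a / C _ C: inserts after position(s) 4, 7: esudanonakimuraf
surface: esudanonakimuraf

cell SUR=ta, ASPECT=gu, CLASS=gu, POLE=so:
underlying: esud-t-zo-mur-af
1. e -> o, i -> u / B C0 _: no change
2. 0 -> a / C _ C: inserts after position(s) 4, 5: esudatazomuraf
surface: esudatazomuraf

cell SUR=ra, ASPECT=em, CLASS=gu, POLE=ak:
underlying: esud-i-ka-t-af
1. e -> o, i -> u / B C0 _: fires at position(s) 5: esudukataf
2. 0 -> a / C _ C: no change
surface: esudukataf

cell SUR=fe, ASPECT=gu, CLASS=fe, POLE=so:
underlying: esud-ne-zo-mur-bab
1. e -> o, i -> u / B C0 _: fires at position(s) 6: esudnozomurbab
2. 0 -> a / C _ C: inserts after position(s) 4, 11: esudanozomurabab
surface: esudanozomurabab


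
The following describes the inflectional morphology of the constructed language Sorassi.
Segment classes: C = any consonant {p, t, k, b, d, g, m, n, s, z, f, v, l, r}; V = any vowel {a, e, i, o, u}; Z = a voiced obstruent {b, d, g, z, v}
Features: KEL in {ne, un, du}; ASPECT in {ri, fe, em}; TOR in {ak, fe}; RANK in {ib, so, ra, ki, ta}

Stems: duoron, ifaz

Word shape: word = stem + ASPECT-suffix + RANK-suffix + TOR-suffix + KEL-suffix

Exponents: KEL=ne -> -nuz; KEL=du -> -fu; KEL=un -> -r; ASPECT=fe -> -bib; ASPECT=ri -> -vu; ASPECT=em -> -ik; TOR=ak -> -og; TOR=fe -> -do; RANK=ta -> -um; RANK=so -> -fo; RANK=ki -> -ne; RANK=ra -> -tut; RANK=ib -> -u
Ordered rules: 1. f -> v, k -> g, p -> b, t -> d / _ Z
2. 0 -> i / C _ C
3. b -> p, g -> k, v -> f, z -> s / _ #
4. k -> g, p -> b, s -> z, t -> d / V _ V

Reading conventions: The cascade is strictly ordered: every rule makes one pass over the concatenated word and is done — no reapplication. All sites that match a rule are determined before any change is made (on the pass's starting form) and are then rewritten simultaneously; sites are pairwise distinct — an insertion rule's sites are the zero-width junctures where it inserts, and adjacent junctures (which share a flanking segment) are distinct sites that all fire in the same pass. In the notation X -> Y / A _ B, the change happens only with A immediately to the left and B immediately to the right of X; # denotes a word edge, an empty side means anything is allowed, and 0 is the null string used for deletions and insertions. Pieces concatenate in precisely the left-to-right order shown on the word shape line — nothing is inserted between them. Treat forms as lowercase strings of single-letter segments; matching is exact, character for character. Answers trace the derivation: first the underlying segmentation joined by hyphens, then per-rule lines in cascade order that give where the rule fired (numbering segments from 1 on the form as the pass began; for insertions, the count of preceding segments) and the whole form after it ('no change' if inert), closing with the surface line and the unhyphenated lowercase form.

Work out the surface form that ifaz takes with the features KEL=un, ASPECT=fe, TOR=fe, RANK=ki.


underlying: ifaz-bib-ne-do-r
1. f -> v, k -> g, p -> b, t -> d / _ Z: no change
2. 0 -> i / C _ C: inserts after position(s) 4, 7: ifazibibinedor
3. b -> p, g -> k, v -> f, z -> s / _ #: no change
4. k -> g, p -> b, s -> z, t -> d / V _ V: no change
surface: ifazibibinedor
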